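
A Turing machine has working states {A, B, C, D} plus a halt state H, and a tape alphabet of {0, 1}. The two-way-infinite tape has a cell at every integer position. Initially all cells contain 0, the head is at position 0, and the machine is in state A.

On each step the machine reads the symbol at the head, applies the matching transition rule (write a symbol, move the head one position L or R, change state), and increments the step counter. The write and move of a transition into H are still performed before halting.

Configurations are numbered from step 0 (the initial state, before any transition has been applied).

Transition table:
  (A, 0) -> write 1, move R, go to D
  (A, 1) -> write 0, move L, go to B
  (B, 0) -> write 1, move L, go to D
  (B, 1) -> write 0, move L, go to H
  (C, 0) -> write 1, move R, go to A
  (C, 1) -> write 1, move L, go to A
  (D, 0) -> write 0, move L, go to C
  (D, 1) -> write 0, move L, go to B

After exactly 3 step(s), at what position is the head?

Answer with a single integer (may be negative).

Answer: -1

Derivation:
Step 1: in state A at pos 0, read 0 -> (A,0)->write 1,move R,goto D. Now: state=D, head=1, tape[-1..2]=0100 (head:   ^)
Step 2: in state D at pos 1, read 0 -> (D,0)->write 0,move L,goto C. Now: state=C, head=0, tape[-1..2]=0100 (head:  ^)
Step 3: in state C at pos 0, read 1 -> (C,1)->write 1,move L,goto A. Now: state=A, head=-1, tape[-2..2]=00100 (head:  ^)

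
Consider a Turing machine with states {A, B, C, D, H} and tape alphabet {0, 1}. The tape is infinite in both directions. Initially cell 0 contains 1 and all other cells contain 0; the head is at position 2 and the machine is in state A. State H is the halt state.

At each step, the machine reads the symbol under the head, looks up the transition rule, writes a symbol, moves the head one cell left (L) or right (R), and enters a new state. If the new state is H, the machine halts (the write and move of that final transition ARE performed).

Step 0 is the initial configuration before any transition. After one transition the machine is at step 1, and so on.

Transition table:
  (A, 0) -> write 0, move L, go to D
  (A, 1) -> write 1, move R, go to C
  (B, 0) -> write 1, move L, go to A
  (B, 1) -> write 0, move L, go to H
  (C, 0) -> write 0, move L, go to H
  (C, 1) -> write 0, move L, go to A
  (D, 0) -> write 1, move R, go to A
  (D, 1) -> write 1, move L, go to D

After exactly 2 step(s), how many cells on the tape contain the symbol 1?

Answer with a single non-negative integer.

Step 1: in state A at pos 2, read 0 -> (A,0)->write 0,move L,goto D. Now: state=D, head=1, tape[-1..3]=01000 (head:   ^)
Step 2: in state D at pos 1, read 0 -> (D,0)->write 1,move R,goto A. Now: state=A, head=2, tape[-1..3]=01100 (head:    ^)
Cells containing 1 after step 2: {0, 1} -> 2 cell(s)

Answer: 2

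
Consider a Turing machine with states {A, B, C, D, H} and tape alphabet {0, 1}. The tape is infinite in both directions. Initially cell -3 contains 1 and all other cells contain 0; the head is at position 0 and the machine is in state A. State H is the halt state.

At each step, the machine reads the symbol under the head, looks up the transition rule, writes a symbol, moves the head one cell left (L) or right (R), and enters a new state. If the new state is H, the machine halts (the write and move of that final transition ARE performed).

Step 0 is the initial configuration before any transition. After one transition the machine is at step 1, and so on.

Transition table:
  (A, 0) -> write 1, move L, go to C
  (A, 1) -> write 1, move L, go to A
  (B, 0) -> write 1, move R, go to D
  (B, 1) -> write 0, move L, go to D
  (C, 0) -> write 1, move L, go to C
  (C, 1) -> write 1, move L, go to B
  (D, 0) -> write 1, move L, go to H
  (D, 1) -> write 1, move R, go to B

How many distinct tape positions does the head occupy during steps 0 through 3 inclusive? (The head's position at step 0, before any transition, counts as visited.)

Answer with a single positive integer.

Step 1: in state A at pos 0, read 0 -> (A,0)->write 1,move L,goto C. Now: state=C, head=-1, tape[-4..1]=010010 (head:    ^)
Step 2: in state C at pos -1, read 0 -> (C,0)->write 1,move L,goto C. Now: state=C, head=-2, tape[-4..1]=010110 (head:   ^)
Step 3: in state C at pos -2, read 0 -> (C,0)->write 1,move L,goto C. Now: state=C, head=-3, tape[-4..1]=011110 (head:  ^)
Head positions at steps 0..3: starting at 0, distinct positions visited = {-3, -2, -1, 0} -> 4 position(s)

Answer: 4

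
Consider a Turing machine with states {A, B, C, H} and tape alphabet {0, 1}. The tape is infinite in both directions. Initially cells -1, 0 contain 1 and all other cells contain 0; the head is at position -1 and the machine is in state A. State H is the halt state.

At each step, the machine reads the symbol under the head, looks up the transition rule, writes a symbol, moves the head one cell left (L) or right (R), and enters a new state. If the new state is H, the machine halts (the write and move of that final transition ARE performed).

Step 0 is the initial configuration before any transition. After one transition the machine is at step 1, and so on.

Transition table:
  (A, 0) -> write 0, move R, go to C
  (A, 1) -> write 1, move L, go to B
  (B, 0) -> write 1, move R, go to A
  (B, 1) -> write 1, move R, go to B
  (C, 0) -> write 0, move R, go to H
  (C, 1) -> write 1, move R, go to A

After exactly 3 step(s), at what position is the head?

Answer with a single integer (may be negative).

Step 1: in state A at pos -1, read 1 -> (A,1)->write 1,move L,goto B. Now: state=B, head=-2, tape[-3..1]=00110 (head:  ^)
Step 2: in state B at pos -2, read 0 -> (B,0)->write 1,move R,goto A. Now: state=A, head=-1, tape[-3..1]=01110 (head:   ^)
Step 3: in state A at pos -1, read 1 -> (A,1)->write 1,move L,goto B. Now: state=B, head=-2, tape[-3..1]=01110 (head:  ^)

Answer: -2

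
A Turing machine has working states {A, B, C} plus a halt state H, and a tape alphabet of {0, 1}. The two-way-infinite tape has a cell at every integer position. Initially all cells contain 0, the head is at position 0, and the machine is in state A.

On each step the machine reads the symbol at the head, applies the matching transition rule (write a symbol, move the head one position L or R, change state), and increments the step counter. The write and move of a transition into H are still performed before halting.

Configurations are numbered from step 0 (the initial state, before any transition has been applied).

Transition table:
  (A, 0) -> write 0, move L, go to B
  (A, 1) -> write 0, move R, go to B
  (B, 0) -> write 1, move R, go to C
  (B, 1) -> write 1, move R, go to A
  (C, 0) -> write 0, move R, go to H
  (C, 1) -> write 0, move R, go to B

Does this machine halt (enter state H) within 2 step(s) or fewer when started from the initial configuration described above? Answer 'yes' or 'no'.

Step 1: in state A at pos 0, read 0 -> (A,0)->write 0,move L,goto B. Now: state=B, head=-1, tape[-2..1]=0000 (head:  ^)
Step 2: in state B at pos -1, read 0 -> (B,0)->write 1,move R,goto C. Now: state=C, head=0, tape[-2..1]=0100 (head:   ^)
After 2 step(s): state = C (not H) -> not halted within 2 -> no

Answer: no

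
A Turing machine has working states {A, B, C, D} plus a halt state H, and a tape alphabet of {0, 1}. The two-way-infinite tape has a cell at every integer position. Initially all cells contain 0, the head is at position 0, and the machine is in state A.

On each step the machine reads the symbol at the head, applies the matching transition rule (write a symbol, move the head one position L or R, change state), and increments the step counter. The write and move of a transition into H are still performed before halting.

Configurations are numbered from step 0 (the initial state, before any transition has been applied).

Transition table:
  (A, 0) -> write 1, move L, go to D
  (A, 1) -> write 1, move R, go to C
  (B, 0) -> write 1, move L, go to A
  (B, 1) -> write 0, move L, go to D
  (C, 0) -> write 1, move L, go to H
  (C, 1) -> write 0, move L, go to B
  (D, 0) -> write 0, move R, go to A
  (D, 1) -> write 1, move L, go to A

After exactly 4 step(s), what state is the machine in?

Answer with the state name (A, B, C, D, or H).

Step 1: in state A at pos 0, read 0 -> (A,0)->write 1,move L,goto D. Now: state=D, head=-1, tape[-2..1]=0010 (head:  ^)
Step 2: in state D at pos -1, read 0 -> (D,0)->write 0,move R,goto A. Now: state=A, head=0, tape[-2..1]=0010 (head:   ^)
Step 3: in state A at pos 0, read 1 -> (A,1)->write 1,move R,goto C. Now: state=C, head=1, tape[-2..2]=00100 (head:    ^)
Step 4: in state C at pos 1, read 0 -> (C,0)->write 1,move L,goto H. Now: state=H, head=0, tape[-2..2]=00110 (head:   ^)

Answer: H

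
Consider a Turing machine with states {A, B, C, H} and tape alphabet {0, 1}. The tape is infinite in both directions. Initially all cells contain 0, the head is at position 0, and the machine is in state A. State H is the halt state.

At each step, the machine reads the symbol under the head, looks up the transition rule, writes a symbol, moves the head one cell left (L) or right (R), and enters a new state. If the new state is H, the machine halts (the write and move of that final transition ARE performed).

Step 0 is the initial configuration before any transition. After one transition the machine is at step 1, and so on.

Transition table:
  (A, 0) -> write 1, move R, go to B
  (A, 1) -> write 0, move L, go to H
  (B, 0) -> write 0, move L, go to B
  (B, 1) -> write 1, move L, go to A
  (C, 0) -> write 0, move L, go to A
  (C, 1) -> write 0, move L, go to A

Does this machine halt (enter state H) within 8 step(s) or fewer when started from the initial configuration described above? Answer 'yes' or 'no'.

Step 1: in state A at pos 0, read 0 -> (A,0)->write 1,move R,goto B. Now: state=B, head=1, tape[-1..2]=0100 (head:   ^)
Step 2: in state B at pos 1, read 0 -> (B,0)->write 0,move L,goto B. Now: state=B, head=0, tape[-1..2]=0100 (head:  ^)
Step 3: in state B at pos 0, read 1 -> (B,1)->write 1,move L,goto A. Now: state=A, head=-1, tape[-2..2]=00100 (head:  ^)
Step 4: in state A at pos -1, read 0 -> (A,0)->write 1,move R,goto B. Now: state=B, head=0, tape[-2..2]=01100 (head:   ^)
Step 5: in state B at pos 0, read 1 -> (B,1)->write 1,move L,goto A. Now: state=A, head=-1, tape[-2..2]=01100 (head:  ^)
Step 6: in state A at pos -1, read 1 -> (A,1)->write 0,move L,goto H. Now: state=H, head=-2, tape[-3..2]=000100 (head:  ^)
State H reached at step 6; 6 <= 8 -> yes

Answer: yes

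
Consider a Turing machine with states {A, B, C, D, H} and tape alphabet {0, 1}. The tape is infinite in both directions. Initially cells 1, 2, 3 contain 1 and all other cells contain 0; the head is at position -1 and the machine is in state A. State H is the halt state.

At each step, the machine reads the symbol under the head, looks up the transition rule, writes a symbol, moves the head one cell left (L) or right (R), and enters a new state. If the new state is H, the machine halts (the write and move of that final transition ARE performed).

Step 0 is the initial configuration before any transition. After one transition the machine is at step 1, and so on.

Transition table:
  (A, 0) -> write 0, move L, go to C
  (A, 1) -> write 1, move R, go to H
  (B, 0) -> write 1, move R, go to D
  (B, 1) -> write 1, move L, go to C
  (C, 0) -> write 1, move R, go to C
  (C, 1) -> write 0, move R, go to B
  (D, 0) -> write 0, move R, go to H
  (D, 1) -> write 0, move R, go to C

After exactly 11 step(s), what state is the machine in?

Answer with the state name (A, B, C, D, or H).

Step 1: in state A at pos -1, read 0 -> (A,0)->write 0,move L,goto C. Now: state=C, head=-2, tape[-3..4]=00001110 (head:  ^)
Step 2: in state C at pos -2, read 0 -> (C,0)->write 1,move R,goto C. Now: state=C, head=-1, tape[-3..4]=01001110 (head:   ^)
Step 3: in state C at pos -1, read 0 -> (C,0)->write 1,move R,goto C. Now: state=C, head=0, tape[-3..4]=01101110 (head:    ^)
Step 4: in state C at pos 0, read 0 -> (C,0)->write 1,move R,goto C. Now: state=C, head=1, tape[-3..4]=01111110 (head:     ^)
Step 5: in state C at pos 1, read 1 -> (C,1)->write 0,move R,goto B. Now: state=B, head=2, tape[-3..4]=01110110 (head:      ^)
Step 6: in state B at pos 2, read 1 -> (B,1)->write 1,move L,goto C. Now: state=C, head=1, tape[-3..4]=01110110 (head:     ^)
Step 7: in state C at pos 1, read 0 -> (C,0)->write 1,move R,goto C. Now: state=C, head=2, tape[-3..4]=01111110 (head:      ^)
Step 8: in state C at pos 2, read 1 -> (C,1)->write 0,move R,goto B. Now: state=B, head=3, tape[-3..4]=01111010 (head:       ^)
Step 9: in state B at pos 3, read 1 -> (B,1)->write 1,move L,goto C. Now: state=C, head=2, tape[-3..4]=01111010 (head:      ^)
Step 10: in state C at pos 2, read 0 -> (C,0)->write 1,move R,goto C. Now: state=C, head=3, tape[-3..4]=01111110 (head:       ^)
Step 11: in state C at pos 3, read 1 -> (C,1)->write 0,move R,goto B. Now: state=B, head=4, tape[-3..5]=011111000 (head:        ^)

Answer: B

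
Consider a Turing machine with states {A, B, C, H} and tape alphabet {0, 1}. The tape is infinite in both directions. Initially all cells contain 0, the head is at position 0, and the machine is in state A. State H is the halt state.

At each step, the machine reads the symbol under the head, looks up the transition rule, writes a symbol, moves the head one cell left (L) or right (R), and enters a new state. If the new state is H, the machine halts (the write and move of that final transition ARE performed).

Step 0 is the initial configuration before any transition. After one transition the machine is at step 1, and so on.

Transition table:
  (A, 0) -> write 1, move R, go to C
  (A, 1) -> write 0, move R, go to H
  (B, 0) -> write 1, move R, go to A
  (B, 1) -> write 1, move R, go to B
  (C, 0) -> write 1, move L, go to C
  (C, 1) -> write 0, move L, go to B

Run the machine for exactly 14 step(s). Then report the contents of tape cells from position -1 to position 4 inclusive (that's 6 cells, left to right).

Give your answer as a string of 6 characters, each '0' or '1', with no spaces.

Step 1: in state A at pos 0, read 0 -> (A,0)->write 1,move R,goto C. Now: state=C, head=1, tape[-1..2]=0100 (head:   ^)
Step 2: in state C at pos 1, read 0 -> (C,0)->write 1,move L,goto C. Now: state=C, head=0, tape[-1..2]=0110 (head:  ^)
Step 3: in state C at pos 0, read 1 -> (C,1)->write 0,move L,goto B. Now: state=B, head=-1, tape[-2..2]=00010 (head:  ^)
Step 4: in state B at pos -1, read 0 -> (B,0)->write 1,move R,goto A. Now: state=A, head=0, tape[-2..2]=01010 (head:   ^)
Step 5: in state A at pos 0, read 0 -> (A,0)->write 1,move R,goto C. Now: state=C, head=1, tape[-2..2]=01110 (head:    ^)
Step 6: in state C at pos 1, read 1 -> (C,1)->write 0,move L,goto B. Now: state=B, head=0, tape[-2..2]=01100 (head:   ^)
Step 7: in state B at pos 0, read 1 -> (B,1)->write 1,move R,goto B. Now: state=B, head=1, tape[-2..2]=01100 (head:    ^)
Step 8: in state B at pos 1, read 0 -> (B,0)->write 1,move R,goto A. Now: state=A, head=2, tape[-2..3]=011100 (head:     ^)
Step 9: in state A at pos 2, read 0 -> (A,0)->write 1,move R,goto C. Now: state=C, head=3, tape[-2..4]=0111100 (head:      ^)
Step 10: in state C at pos 3, read 0 -> (C,0)->write 1,move L,goto C. Now: state=C, head=2, tape[-2..4]=0111110 (head:     ^)
Step 11: in state C at pos 2, read 1 -> (C,1)->write 0,move L,goto B. Now: state=B, head=1, tape[-2..4]=0111010 (head:    ^)
Step 12: in state B at pos 1, read 1 -> (B,1)->write 1,move R,goto B. Now: state=B, head=2, tape[-2..4]=0111010 (head:     ^)
Step 13: in state B at pos 2, read 0 -> (B,0)->write 1,move R,goto A. Now: state=A, head=3, tape[-2..4]=0111110 (head:      ^)
Step 14: in state A at pos 3, read 1 -> (A,1)->write 0,move R,goto H. Now: state=H, head=4, tape[-2..5]=01111000 (head:       ^)

Answer: 111100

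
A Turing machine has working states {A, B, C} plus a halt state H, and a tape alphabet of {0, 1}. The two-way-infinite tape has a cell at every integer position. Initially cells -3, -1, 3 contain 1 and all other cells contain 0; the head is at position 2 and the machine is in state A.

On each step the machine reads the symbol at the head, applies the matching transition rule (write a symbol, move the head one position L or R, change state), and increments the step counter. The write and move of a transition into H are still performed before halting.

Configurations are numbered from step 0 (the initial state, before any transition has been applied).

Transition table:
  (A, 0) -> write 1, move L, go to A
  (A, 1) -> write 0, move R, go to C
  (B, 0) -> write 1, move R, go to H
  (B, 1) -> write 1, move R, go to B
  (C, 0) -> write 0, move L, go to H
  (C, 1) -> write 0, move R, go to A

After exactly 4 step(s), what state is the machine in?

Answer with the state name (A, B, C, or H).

Answer: C

Derivation:
Step 1: in state A at pos 2, read 0 -> (A,0)->write 1,move L,goto A. Now: state=A, head=1, tape[-4..4]=010100110 (head:      ^)
Step 2: in state A at pos 1, read 0 -> (A,0)->write 1,move L,goto A. Now: state=A, head=0, tape[-4..4]=010101110 (head:     ^)
Step 3: in state A at pos 0, read 0 -> (A,0)->write 1,move L,goto A. Now: state=A, head=-1, tape[-4..4]=010111110 (head:    ^)
Step 4: in state A at pos -1, read 1 -> (A,1)->write 0,move R,goto C. Now: state=C, head=0, tape[-4..4]=010011110 (head:     ^)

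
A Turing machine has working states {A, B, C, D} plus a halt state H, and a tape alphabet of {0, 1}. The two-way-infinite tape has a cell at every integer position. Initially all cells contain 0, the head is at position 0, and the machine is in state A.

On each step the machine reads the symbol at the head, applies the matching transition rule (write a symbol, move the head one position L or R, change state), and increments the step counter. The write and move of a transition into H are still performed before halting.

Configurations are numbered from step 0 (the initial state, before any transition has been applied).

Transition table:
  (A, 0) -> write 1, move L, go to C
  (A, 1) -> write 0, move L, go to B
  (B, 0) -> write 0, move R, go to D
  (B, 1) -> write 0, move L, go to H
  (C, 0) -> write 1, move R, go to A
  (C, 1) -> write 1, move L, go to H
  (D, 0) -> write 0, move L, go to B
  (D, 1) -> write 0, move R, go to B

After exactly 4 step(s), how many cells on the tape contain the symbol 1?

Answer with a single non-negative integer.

Answer: 0

Derivation:
Step 1: in state A at pos 0, read 0 -> (A,0)->write 1,move L,goto C. Now: state=C, head=-1, tape[-2..1]=0010 (head:  ^)
Step 2: in state C at pos -1, read 0 -> (C,0)->write 1,move R,goto A. Now: state=A, head=0, tape[-2..1]=0110 (head:   ^)
Step 3: in state A at pos 0, read 1 -> (A,1)->write 0,move L,goto B. Now: state=B, head=-1, tape[-2..1]=0100 (head:  ^)
Step 4: in state B at pos -1, read 1 -> (B,1)->write 0,move L,goto H. Now: state=H, head=-2, tape[-3..1]=00000 (head:  ^)
No cell contains 1 after step 4 -> 0 cell(s)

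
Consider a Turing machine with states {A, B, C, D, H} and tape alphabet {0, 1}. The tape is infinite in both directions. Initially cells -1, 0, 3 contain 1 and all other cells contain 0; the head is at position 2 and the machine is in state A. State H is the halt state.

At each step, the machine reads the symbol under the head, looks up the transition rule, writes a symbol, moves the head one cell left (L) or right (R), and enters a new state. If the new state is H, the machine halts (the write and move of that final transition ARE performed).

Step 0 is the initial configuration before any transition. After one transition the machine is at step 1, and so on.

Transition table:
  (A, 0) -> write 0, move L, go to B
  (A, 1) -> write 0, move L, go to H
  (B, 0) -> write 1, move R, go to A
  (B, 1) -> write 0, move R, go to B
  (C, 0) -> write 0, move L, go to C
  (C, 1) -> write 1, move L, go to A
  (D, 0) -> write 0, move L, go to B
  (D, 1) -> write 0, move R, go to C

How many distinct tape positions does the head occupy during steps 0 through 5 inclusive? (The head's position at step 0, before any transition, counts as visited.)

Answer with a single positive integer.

Step 1: in state A at pos 2, read 0 -> (A,0)->write 0,move L,goto B. Now: state=B, head=1, tape[-2..4]=0110010 (head:    ^)
Step 2: in state B at pos 1, read 0 -> (B,0)->write 1,move R,goto A. Now: state=A, head=2, tape[-2..4]=0111010 (head:     ^)
Step 3: in state A at pos 2, read 0 -> (A,0)->write 0,move L,goto B. Now: state=B, head=1, tape[-2..4]=0111010 (head:    ^)
Step 4: in state B at pos 1, read 1 -> (B,1)->write 0,move R,goto B. Now: state=B, head=2, tape[-2..4]=0110010 (head:     ^)
Step 5: in state B at pos 2, read 0 -> (B,0)->write 1,move R,goto A. Now: state=A, head=3, tape[-2..4]=0110110 (head:      ^)
Head positions at steps 0..5: starting at 2, distinct positions visited = {1, 2, 3} -> 3 position(s)

Answer: 3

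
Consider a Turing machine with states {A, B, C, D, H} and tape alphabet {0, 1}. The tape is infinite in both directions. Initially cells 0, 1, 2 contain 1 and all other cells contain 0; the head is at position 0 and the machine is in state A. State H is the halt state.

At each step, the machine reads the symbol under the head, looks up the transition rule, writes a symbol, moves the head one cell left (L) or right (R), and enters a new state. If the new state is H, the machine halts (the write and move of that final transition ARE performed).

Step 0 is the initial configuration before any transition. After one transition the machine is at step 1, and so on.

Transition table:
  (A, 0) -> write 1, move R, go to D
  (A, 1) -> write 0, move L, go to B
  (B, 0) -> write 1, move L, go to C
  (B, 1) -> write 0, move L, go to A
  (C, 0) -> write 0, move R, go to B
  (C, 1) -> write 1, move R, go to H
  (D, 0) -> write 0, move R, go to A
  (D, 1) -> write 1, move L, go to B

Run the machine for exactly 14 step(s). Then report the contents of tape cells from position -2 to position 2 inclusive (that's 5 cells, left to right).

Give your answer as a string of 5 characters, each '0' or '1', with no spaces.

Step 1: in state A at pos 0, read 1 -> (A,1)->write 0,move L,goto B. Now: state=B, head=-1, tape[-2..3]=000110 (head:  ^)
Step 2: in state B at pos -1, read 0 -> (B,0)->write 1,move L,goto C. Now: state=C, head=-2, tape[-3..3]=0010110 (head:  ^)
Step 3: in state C at pos -2, read 0 -> (C,0)->write 0,move R,goto B. Now: state=B, head=-1, tape[-3..3]=0010110 (head:   ^)
Step 4: in state B at pos -1, read 1 -> (B,1)->write 0,move L,goto A. Now: state=A, head=-2, tape[-3..3]=0000110 (head:  ^)
Step 5: in state A at pos -2, read 0 -> (A,0)->write 1,move R,goto D. Now: state=D, head=-1, tape[-3..3]=0100110 (head:   ^)
Step 6: in state D at pos -1, read 0 -> (D,0)->write 0,move R,goto A. Now: state=A, head=0, tape[-3..3]=0100110 (head:    ^)
Step 7: in state A at pos 0, read 0 -> (A,0)->write 1,move R,goto D. Now: state=D, head=1, tape[-3..3]=0101110 (head:     ^)
Step 8: in state D at pos 1, read 1 -> (D,1)->write 1,move L,goto B. Now: state=B, head=0, tape[-3..3]=0101110 (head:    ^)
Step 9: in state B at pos 0, read 1 -> (B,1)->write 0,move L,goto A. Now: state=A, head=-1, tape[-3..3]=0100110 (head:   ^)
Step 10: in state A at pos -1, read 0 -> (A,0)->write 1,move R,goto D. Now: state=D, head=0, tape[-3..3]=0110110 (head:    ^)
Step 11: in state D at pos 0, read 0 -> (D,0)->write 0,move R,goto A. Now: state=A, head=1, tape[-3..3]=0110110 (head:     ^)
Step 12: in state A at pos 1, read 1 -> (A,1)->write 0,move L,goto B. Now: state=B, head=0, tape[-3..3]=0110010 (head:    ^)
Step 13: in state B at pos 0, read 0 -> (B,0)->write 1,move L,goto C. Now: state=C, head=-1, tape[-3..3]=0111010 (head:   ^)
Step 14: in state C at pos -1, read 1 -> (C,1)->write 1,move R,goto H. Now: state=H, head=0, tape[-3..3]=0111010 (head:    ^)

Answer: 11101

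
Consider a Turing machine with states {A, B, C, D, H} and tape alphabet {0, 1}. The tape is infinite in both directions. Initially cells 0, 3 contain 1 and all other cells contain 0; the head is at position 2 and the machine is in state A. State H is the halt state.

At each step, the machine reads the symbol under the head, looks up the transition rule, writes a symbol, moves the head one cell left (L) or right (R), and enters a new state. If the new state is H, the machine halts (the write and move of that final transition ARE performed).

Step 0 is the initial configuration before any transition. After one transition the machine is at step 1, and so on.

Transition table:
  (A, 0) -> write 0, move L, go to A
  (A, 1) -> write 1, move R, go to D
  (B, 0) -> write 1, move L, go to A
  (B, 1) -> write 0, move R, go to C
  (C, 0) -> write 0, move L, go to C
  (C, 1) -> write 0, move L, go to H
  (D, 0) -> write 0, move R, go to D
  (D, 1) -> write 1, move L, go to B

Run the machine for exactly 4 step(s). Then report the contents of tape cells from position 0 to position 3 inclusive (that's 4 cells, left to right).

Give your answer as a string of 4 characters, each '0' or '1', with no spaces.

Step 1: in state A at pos 2, read 0 -> (A,0)->write 0,move L,goto A. Now: state=A, head=1, tape[-1..4]=010010 (head:   ^)
Step 2: in state A at pos 1, read 0 -> (A,0)->write 0,move L,goto A. Now: state=A, head=0, tape[-1..4]=010010 (head:  ^)
Step 3: in state A at pos 0, read 1 -> (A,1)->write 1,move R,goto D. Now: state=D, head=1, tape[-1..4]=010010 (head:   ^)
Step 4: in state D at pos 1, read 0 -> (D,0)->write 0,move R,goto D. Now: state=D, head=2, tape[-1..4]=010010 (head:    ^)

Answer: 1001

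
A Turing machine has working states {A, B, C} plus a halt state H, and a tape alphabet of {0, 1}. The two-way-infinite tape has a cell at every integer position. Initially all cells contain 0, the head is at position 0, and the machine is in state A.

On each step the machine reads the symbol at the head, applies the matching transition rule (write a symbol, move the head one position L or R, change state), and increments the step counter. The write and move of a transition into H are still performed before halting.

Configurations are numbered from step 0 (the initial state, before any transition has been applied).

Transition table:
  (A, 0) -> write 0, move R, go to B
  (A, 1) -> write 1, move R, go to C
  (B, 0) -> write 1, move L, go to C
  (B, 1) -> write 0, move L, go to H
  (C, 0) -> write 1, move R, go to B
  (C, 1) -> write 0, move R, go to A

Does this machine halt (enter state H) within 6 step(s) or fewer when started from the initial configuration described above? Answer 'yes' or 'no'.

Step 1: in state A at pos 0, read 0 -> (A,0)->write 0,move R,goto B. Now: state=B, head=1, tape[-1..2]=0000 (head:   ^)
Step 2: in state B at pos 1, read 0 -> (B,0)->write 1,move L,goto C. Now: state=C, head=0, tape[-1..2]=0010 (head:  ^)
Step 3: in state C at pos 0, read 0 -> (C,0)->write 1,move R,goto B. Now: state=B, head=1, tape[-1..2]=0110 (head:   ^)
Step 4: in state B at pos 1, read 1 -> (B,1)->write 0,move L,goto H. Now: state=H, head=0, tape[-1..2]=0100 (head:  ^)
State H reached at step 4; 4 <= 6 -> yes

Answer: yes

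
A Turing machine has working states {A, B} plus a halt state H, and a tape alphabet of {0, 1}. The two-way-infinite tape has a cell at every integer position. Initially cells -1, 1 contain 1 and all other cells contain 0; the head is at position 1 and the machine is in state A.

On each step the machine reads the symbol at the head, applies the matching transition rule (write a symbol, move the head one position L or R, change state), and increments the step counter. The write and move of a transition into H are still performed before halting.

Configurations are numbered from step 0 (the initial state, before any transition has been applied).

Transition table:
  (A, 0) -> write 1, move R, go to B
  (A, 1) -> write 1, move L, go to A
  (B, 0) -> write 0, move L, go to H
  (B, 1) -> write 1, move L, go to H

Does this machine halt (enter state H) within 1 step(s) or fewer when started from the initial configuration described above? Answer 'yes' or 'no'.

Step 1: in state A at pos 1, read 1 -> (A,1)->write 1,move L,goto A. Now: state=A, head=0, tape[-2..2]=01010 (head:   ^)
After 1 step(s): state = A (not H) -> not halted within 1 -> no

Answer: no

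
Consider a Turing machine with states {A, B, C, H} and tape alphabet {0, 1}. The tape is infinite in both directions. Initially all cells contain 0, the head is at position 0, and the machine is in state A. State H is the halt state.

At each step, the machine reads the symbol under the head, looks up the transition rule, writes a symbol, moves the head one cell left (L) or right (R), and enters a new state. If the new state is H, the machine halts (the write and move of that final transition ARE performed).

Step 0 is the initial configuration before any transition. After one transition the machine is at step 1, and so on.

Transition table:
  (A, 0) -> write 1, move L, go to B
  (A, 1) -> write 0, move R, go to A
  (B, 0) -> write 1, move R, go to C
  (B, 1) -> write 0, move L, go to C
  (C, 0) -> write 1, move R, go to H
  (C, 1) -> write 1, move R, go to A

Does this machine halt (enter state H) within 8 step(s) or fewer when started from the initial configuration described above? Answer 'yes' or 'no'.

Step 1: in state A at pos 0, read 0 -> (A,0)->write 1,move L,goto B. Now: state=B, head=-1, tape[-2..1]=0010 (head:  ^)
Step 2: in state B at pos -1, read 0 -> (B,0)->write 1,move R,goto C. Now: state=C, head=0, tape[-2..1]=0110 (head:   ^)
Step 3: in state C at pos 0, read 1 -> (C,1)->write 1,move R,goto A. Now: state=A, head=1, tape[-2..2]=01100 (head:    ^)
Step 4: in state A at pos 1, read 0 -> (A,0)->write 1,move L,goto B. Now: state=B, head=0, tape[-2..2]=01110 (head:   ^)
Step 5: in state B at pos 0, read 1 -> (B,1)->write 0,move L,goto C. Now: state=C, head=-1, tape[-2..2]=01010 (head:  ^)
Step 6: in state C at pos -1, read 1 -> (C,1)->write 1,move R,goto A. Now: state=A, head=0, tape[-2..2]=01010 (head:   ^)
Step 7: in state A at pos 0, read 0 -> (A,0)->write 1,move L,goto B. Now: state=B, head=-1, tape[-2..2]=01110 (head:  ^)
Step 8: in state B at pos -1, read 1 -> (B,1)->write 0,move L,goto C. Now: state=C, head=-2, tape[-3..2]=000110 (head:  ^)
After 8 step(s): state = C (not H) -> not halted within 8 -> no

Answer: no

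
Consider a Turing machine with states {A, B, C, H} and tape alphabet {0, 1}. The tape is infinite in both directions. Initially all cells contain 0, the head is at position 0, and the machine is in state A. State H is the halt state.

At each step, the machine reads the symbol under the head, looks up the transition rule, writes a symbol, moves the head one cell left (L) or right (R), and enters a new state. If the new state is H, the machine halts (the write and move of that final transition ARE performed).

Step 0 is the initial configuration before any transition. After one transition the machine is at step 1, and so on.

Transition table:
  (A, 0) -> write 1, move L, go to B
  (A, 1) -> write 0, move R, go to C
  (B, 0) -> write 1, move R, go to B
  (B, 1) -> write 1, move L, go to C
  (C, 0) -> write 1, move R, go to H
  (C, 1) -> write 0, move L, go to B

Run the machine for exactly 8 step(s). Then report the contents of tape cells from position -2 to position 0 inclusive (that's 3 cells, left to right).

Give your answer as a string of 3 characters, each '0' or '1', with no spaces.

Step 1: in state A at pos 0, read 0 -> (A,0)->write 1,move L,goto B. Now: state=B, head=-1, tape[-2..1]=0010 (head:  ^)
Step 2: in state B at pos -1, read 0 -> (B,0)->write 1,move R,goto B. Now: state=B, head=0, tape[-2..1]=0110 (head:   ^)
Step 3: in state B at pos 0, read 1 -> (B,1)->write 1,move L,goto C. Now: state=C, head=-1, tape[-2..1]=0110 (head:  ^)
Step 4: in state C at pos -1, read 1 -> (C,1)->write 0,move L,goto B. Now: state=B, head=-2, tape[-3..1]=00010 (head:  ^)
Step 5: in state B at pos -2, read 0 -> (B,0)->write 1,move R,goto B. Now: state=B, head=-1, tape[-3..1]=01010 (head:   ^)
Step 6: in state B at pos -1, read 0 -> (B,0)->write 1,move R,goto B. Now: state=B, head=0, tape[-3..1]=01110 (head:    ^)
Step 7: in state B at pos 0, read 1 -> (B,1)->write 1,move L,goto C. Now: state=C, head=-1, tape[-3..1]=01110 (head:   ^)
Step 8: in state C at pos -1, read 1 -> (C,1)->write 0,move L,goto B. Now: state=B, head=-2, tape[-3..1]=01010 (head:  ^)

Answer: 101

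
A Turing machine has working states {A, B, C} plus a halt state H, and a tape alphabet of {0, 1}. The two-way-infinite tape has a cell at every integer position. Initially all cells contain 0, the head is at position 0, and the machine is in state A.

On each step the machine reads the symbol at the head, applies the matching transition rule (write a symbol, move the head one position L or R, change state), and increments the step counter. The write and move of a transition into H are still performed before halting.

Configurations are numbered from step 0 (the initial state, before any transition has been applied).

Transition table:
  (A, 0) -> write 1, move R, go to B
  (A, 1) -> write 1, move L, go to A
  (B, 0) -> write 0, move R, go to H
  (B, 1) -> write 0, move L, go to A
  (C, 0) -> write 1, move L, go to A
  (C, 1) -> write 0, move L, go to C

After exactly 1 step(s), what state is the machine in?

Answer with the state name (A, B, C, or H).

Step 1: in state A at pos 0, read 0 -> (A,0)->write 1,move R,goto B. Now: state=B, head=1, tape[-1..2]=0100 (head:   ^)

Answer: B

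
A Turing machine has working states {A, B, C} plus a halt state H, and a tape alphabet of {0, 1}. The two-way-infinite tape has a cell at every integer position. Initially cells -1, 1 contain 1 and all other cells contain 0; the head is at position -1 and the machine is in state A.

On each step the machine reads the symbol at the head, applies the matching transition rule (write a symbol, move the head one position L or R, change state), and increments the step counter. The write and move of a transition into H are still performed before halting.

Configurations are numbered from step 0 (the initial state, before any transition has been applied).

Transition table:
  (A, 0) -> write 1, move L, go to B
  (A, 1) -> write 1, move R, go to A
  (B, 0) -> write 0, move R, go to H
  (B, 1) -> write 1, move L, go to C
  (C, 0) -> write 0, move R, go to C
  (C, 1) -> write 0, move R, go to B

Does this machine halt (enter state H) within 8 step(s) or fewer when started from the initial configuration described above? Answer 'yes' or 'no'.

Answer: no

Derivation:
Step 1: in state A at pos -1, read 1 -> (A,1)->write 1,move R,goto A. Now: state=A, head=0, tape[-2..2]=01010 (head:   ^)
Step 2: in state A at pos 0, read 0 -> (A,0)->write 1,move L,goto B. Now: state=B, head=-1, tape[-2..2]=01110 (head:  ^)
Step 3: in state B at pos -1, read 1 -> (B,1)->write 1,move L,goto C. Now: state=C, head=-2, tape[-3..2]=001110 (head:  ^)
Step 4: in state C at pos -2, read 0 -> (C,0)->write 0,move R,goto C. Now: state=C, head=-1, tape[-3..2]=001110 (head:   ^)
Step 5: in state C at pos -1, read 1 -> (C,1)->write 0,move R,goto B. Now: state=B, head=0, tape[-3..2]=000110 (head:    ^)
Step 6: in state B at pos 0, read 1 -> (B,1)->write 1,move L,goto C. Now: state=C, head=-1, tape[-3..2]=000110 (head:   ^)
Step 7: in state C at pos -1, read 0 -> (C,0)->write 0,move R,goto C. Now: state=C, head=0, tape[-3..2]=000110 (head:    ^)
Step 8: in state C at pos 0, read 1 -> (C,1)->write 0,move R,goto B. Now: state=B, head=1, tape[-3..2]=000010 (head:     ^)
After 8 step(s): state = B (not H) -> not halted within 8 -> no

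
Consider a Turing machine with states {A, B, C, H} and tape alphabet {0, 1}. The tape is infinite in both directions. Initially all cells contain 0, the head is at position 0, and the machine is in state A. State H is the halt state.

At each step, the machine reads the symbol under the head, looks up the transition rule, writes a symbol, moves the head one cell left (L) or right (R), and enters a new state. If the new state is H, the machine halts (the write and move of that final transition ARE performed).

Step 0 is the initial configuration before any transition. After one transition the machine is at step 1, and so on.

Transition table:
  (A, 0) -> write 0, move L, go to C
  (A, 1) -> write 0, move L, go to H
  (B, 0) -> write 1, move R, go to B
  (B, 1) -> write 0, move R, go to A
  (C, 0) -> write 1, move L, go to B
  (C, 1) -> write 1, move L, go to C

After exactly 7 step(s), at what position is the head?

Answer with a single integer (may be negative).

Answer: -1

Derivation:
Step 1: in state A at pos 0, read 0 -> (A,0)->write 0,move L,goto C. Now: state=C, head=-1, tape[-2..1]=0000 (head:  ^)
Step 2: in state C at pos -1, read 0 -> (C,0)->write 1,move L,goto B. Now: state=B, head=-2, tape[-3..1]=00100 (head:  ^)
Step 3: in state B at pos -2, read 0 -> (B,0)->write 1,move R,goto B. Now: state=B, head=-1, tape[-3..1]=01100 (head:   ^)
Step 4: in state B at pos -1, read 1 -> (B,1)->write 0,move R,goto A. Now: state=A, head=0, tape[-3..1]=01000 (head:    ^)
Step 5: in state A at pos 0, read 0 -> (A,0)->write 0,move L,goto C. Now: state=C, head=-1, tape[-3..1]=01000 (head:   ^)
Step 6: in state C at pos -1, read 0 -> (C,0)->write 1,move L,goto B. Now: state=B, head=-2, tape[-3..1]=01100 (head:  ^)
Step 7: in state B at pos -2, read 1 -> (B,1)->write 0,move R,goto A. Now: state=A, head=-1, tape[-3..1]=00100 (head:   ^)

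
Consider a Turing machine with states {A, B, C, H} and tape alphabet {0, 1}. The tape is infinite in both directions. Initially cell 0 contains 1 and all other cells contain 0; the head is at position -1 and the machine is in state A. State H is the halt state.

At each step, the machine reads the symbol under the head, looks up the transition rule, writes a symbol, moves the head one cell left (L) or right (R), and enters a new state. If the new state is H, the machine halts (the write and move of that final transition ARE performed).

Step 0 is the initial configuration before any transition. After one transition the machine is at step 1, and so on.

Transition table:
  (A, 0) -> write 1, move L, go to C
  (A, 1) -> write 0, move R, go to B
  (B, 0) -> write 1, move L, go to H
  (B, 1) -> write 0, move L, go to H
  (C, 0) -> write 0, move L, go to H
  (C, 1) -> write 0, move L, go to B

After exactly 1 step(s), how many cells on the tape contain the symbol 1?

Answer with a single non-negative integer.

Step 1: in state A at pos -1, read 0 -> (A,0)->write 1,move L,goto C. Now: state=C, head=-2, tape[-3..1]=00110 (head:  ^)
Cells containing 1 after step 1: {-1, 0} -> 2 cell(s)

Answer: 2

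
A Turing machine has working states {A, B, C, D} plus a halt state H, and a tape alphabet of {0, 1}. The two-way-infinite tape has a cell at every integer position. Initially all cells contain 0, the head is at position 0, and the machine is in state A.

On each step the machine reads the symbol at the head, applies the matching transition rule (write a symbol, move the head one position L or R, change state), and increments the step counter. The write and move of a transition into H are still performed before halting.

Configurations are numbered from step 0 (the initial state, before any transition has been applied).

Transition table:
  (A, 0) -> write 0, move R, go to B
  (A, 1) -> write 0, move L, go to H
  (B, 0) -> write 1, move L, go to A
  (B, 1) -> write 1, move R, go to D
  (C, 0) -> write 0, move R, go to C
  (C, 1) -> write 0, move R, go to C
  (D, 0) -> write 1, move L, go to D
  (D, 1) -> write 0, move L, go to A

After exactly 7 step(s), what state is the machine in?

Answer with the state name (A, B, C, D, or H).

Step 1: in state A at pos 0, read 0 -> (A,0)->write 0,move R,goto B. Now: state=B, head=1, tape[-1..2]=0000 (head:   ^)
Step 2: in state B at pos 1, read 0 -> (B,0)->write 1,move L,goto A. Now: state=A, head=0, tape[-1..2]=0010 (head:  ^)
Step 3: in state A at pos 0, read 0 -> (A,0)->write 0,move R,goto B. Now: state=B, head=1, tape[-1..2]=0010 (head:   ^)
Step 4: in state B at pos 1, read 1 -> (B,1)->write 1,move R,goto D. Now: state=D, head=2, tape[-1..3]=00100 (head:    ^)
Step 5: in state D at pos 2, read 0 -> (D,0)->write 1,move L,goto D. Now: state=D, head=1, tape[-1..3]=00110 (head:   ^)
Step 6: in state D at pos 1, read 1 -> (D,1)->write 0,move L,goto A. Now: state=A, head=0, tape[-1..3]=00010 (head:  ^)
Step 7: in state A at pos 0, read 0 -> (A,0)->write 0,move R,goto B. Now: state=B, head=1, tape[-1..3]=00010 (head:   ^)

Answer: B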